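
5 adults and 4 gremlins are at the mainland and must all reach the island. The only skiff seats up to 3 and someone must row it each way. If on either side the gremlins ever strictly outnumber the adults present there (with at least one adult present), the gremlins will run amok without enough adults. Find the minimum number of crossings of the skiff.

7

Counting alone: each trip to the island takes at most 3 across and each return brings at least 1 back, so after t trips out (and t−1 returns) at most 3t − (t−1) of the 9 are across; that first reaches 9 at t = 4, so at least 7 crossings are needed.
The plan below uses exactly 7 crossings, so it is optimal:
1. 3 gremlins → the island.  (the mainland: 5A 1G; the island: 0A 3G)
2. 1 gremlin ← the mainland.  (the mainland: 5A 2G; the island: 0A 2G)
3. 3 adults → the island.  (the mainland: 2A 2G; the island: 3A 2G)
4. 1 adult ← the mainland.  (the mainland: 3A 2G; the island: 2A 2G)
5. 2 adults and 1 gremlin → the island.  (the mainland: 1A 1G; the island: 4A 3G)
6. 1 adult ← the mainland.  (the mainland: 2A 1G; the island: 3A 3G)
7. 2 adults and 1 gremlin → the island.  (the mainland: 0A 0G; the island: 5A 4G)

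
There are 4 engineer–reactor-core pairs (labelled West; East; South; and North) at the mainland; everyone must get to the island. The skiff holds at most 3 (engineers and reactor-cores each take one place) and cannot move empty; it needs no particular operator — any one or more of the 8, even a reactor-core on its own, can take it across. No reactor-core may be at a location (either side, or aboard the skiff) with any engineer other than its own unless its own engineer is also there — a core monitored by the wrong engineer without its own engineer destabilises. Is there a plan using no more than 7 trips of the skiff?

No

Counting alone: each trip to the island takes at most 3 across and each return brings at least 1 back, so after t trips out (and t−1 returns) at most 3t − (t−1) of the 8 are across; that first reaches 8 at t = 4, so at least 7 crossings are needed.
The safety rule pushes this higher. Following every safe sequence of crossings, the most of the 8 that can be at the island as the skiff arrives there on crossing 7 is 7 — never all 8.
So the move cannot be finished within 7 crossings. (The shortest complete plan takes 9:)
1. engineer West and reactor-core West cross → the island.
2. engineer West crosses ← the mainland.
3. engineer East, engineer West, and reactor-core East cross → the island.
4. engineer West and reactor-core West cross ← the mainland.
5. engineer North, engineer South, and engineer West cross → the island.
6. reactor-core East crosses ← the mainland.
7. reactor-core East and reactor-core West cross → the island.
8. reactor-core West crosses ← the mainland.
9. reactor-core North, reactor-core South, and reactor-core West cross → the island.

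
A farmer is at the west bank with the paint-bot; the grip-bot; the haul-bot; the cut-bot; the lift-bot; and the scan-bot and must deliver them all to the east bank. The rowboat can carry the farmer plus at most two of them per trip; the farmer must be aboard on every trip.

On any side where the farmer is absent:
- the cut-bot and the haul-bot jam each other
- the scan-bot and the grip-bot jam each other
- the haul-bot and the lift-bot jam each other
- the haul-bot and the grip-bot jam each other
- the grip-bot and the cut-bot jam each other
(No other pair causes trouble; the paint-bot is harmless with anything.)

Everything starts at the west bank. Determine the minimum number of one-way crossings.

9

Counting alone: the farmer can take at most 2 across per trip to the east bank, so moving all 6 needs at least 3 loaded trips out, with a return between consecutive ones — at least 5 crossings.
The safety rule pushes this higher. Following every safe sequence of crossings, the most of the 6 that can be at the east bank as the rowboat arrives there on crossings 5, 7 is 4, 5 respectively — never all 6.
So no plan with fewer than 9 crossings exists, and this one achieves 9:
1. Farmer goes to the east bank with the grip-bot and the haul-bot.
2. Farmer goes back to the west bank with the grip-bot.
3. Farmer goes to the east bank with the grip-bot and the paint-bot.
4. Farmer goes back to the west bank with the grip-bot.
5. Farmer goes to the east bank with the grip-bot and the lift-bot.
6. Farmer goes back to the west bank with the haul-bot.
7. Farmer goes to the east bank with the cut-bot and the scan-bot.
8. Farmer goes back to the west bank with the grip-bot.
9. Farmer goes to the east bank with the grip-bot and the haul-bot.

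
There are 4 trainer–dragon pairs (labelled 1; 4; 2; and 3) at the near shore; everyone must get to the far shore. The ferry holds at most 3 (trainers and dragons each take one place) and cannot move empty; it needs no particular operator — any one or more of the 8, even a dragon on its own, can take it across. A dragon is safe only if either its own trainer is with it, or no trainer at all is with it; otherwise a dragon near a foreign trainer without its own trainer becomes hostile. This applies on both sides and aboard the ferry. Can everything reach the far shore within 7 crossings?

Counting alone: each trip to the far shore takes at most 3 across and each return brings at least 1 back, so after t trips out (and t−1 returns) at most 3t − (t−1) of the 8 are across; that first reaches 8 at t = 4, so at least 7 crossings are needed.
The safety rule pushes this higher. Following every safe sequence of crossings, the most of the 8 that can be at the far shore as the ferry arrives there on crossing 7 is 7 — never all 8.
So the move cannot be finished within 7 crossings. (The shortest complete plan takes 9:)
1. dragon 1 and trainer 1 cross → the far shore.
2. trainer 1 crosses ← the near shore.
3. dragon 4, trainer 1, and trainer 4 cross → the far shore.
4. dragon 1 and trainer 1 cross ← the near shore.
5. trainer 1, trainer 2, and trainer 3 cross → the far shore.
6. dragon 4 crosses ← the near shore.
7. dragon 1 and dragon 4 cross → the far shore.
8. dragon 1 crosses ← the near shore.
9. dragon 1, dragon 2, and dragon 3 cross → the far shore.

No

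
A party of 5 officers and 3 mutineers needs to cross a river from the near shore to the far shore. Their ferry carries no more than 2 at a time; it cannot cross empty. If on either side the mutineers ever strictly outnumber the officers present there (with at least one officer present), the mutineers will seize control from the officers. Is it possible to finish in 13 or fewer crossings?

Yes — this plan uses 13 crossings (≤ 13):
1. 2 mutineers → the far shore.  (the near shore: 5O 1M; the far shore: 0O 2M)
2. 1 mutineer ← the near shore.  (the near shore: 5O 2M; the far shore: 0O 1M)
3. 2 mutineers → the far shore.  (the near shore: 5O 0M; the far shore: 0O 3M)
4. 1 mutineer ← the near shore.  (the near shore: 5O 1M; the far shore: 0O 2M)
5. 2 officers → the far shore.  (the near shore: 3O 1M; the far shore: 2O 2M)
6. 1 mutineer ← the near shore.  (the near shore: 3O 2M; the far shore: 2O 1M)
7. 1 officer and 1 mutineer → the far shore.  (the near shore: 2O 1M; the far shore: 3O 2M)
8. 1 mutineer ← the near shore.  (the near shore: 2O 2M; the far shore: 3O 1M)
9. 2 mutineers → the far shore.  (the near shore: 2O 0M; the far shore: 3O 3M)
10. 1 mutineer ← the near shore.  (the near shore: 2O 1M; the far shore: 3O 2M)
11. 1 officer and 1 mutineer → the far shore.  (the near shore: 1O 0M; the far shore: 4O 3M)
12. 1 mutineer ← the near shore.  (the near shore: 1O 1M; the far shore: 4O 2M)
13. 1 officer and 1 mutineer → the far shore.  (the near shore: 0O 0M; the far shore: 5O 3M)

Yes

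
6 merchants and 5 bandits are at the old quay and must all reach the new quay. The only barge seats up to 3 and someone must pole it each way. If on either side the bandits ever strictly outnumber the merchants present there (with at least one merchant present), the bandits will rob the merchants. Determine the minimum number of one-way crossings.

9

Counting alone: each trip to the new quay takes at most 3 across and each return brings at least 1 back, so after t trips out (and t−1 returns) at most 3t − (t−1) of the 11 are across; that first reaches 11 at t = 5, so at least 9 crossings are needed.
The plan below uses exactly 9 crossings, so it is optimal:
1. 3 bandits → the new quay.  (the old quay: 6M 2B; the new quay: 0M 3B)
2. 1 bandit ← the old quay.  (the old quay: 6M 3B; the new quay: 0M 2B)
3. 3 merchants → the new quay.  (the old quay: 3M 3B; the new quay: 3M 2B)
4. 1 merchant ← the old quay.  (the old quay: 4M 3B; the new quay: 2M 2B)
5. 2 merchants and 1 bandit → the new quay.  (the old quay: 2M 2B; the new quay: 4M 3B)
6. 1 merchant ← the old quay.  (the old quay: 3M 2B; the new quay: 3M 3B)
7. 2 merchants and 1 bandit → the new quay.  (the old quay: 1M 1B; the new quay: 5M 4B)
8. 1 merchant ← the old quay.  (the old quay: 2M 1B; the new quay: 4M 4B)
9. 2 merchants and 1 bandit → the new quay.  (the old quay: 0M 0B; the new quay: 6M 5B)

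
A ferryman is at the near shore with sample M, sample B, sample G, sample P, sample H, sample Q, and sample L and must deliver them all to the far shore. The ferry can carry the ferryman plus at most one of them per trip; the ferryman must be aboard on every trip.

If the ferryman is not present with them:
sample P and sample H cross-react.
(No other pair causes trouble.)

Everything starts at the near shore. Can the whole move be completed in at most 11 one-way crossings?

No

Counting alone: the ferryman can take at most 1 across per trip to the far shore, so moving all 7 needs at least 7 loaded trips out, with a return between consecutive ones — at least 13 crossings.
Since 11 < 13, 11 crossings cannot be enough. (The shortest complete plan in fact takes 13:)
1. Ferryman goes to the far shore with sample P.
2. Ferryman goes back to the near shore alone.
3. Ferryman goes to the far shore with sample M.
4. Ferryman goes back to the near shore alone.
5. Ferryman goes to the far shore with sample B.
6. Ferryman goes back to the near shore alone.
7. Ferryman goes to the far shore with sample G.
8. Ferryman goes back to the near shore alone.
9. Ferryman goes to the far shore with sample Q.
10. Ferryman goes back to the near shore alone.
11. Ferryman goes to the far shore with sample L.
12. Ferryman goes back to the near shore alone.
13. Ferryman goes to the far shore with sample H.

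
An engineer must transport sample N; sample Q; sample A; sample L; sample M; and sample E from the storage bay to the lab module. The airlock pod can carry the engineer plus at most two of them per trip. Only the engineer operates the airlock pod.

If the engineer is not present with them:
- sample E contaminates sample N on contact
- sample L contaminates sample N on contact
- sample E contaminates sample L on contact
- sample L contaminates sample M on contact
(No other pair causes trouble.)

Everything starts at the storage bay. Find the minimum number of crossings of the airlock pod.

9

Counting alone: the engineer can take at most 2 across per trip to the lab module, so moving all 6 needs at least 3 loaded trips out, with a return between consecutive ones — at least 5 crossings.
The safety rule pushes this higher. Following every safe sequence of crossings, the most of the 6 that can be at the lab module as the airlock pod arrives there on crossings 5, 7 is 4, 5 respectively — never all 6.
So no plan with fewer than 9 crossings exists, and this one achieves 9:
1. Engineer goes to the lab module with sample L and sample N.
2. Engineer goes back to the storage bay with sample N.
3. Engineer goes to the lab module with sample N and sample Q.
4. Engineer goes back to the storage bay with sample N.
5. Engineer goes to the lab module with sample A and sample N.
6. Engineer goes back to the storage bay with sample N.
7. Engineer goes to the lab module with sample M and sample N.
8. Engineer goes back to the storage bay with sample L.
9. Engineer goes to the lab module with sample E and sample L.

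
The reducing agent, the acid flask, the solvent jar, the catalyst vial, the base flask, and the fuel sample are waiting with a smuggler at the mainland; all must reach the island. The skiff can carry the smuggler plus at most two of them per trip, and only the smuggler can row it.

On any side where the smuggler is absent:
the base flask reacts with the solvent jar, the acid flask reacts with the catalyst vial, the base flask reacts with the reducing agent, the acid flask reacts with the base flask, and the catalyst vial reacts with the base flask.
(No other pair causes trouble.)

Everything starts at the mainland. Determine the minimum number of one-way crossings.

Counting alone: the smuggler can take at most 2 across per trip to the island, so moving all 6 needs at least 3 loaded trips out, with a return between consecutive ones — at least 5 crossings.
The safety rule pushes this higher. Following every safe sequence of crossings, the most of the 6 that can be at the island as the skiff arrives there on crossings 5, 7 is 4, 5 respectively — never all 6.
So no plan with fewer than 9 crossings exists, and this one achieves 9:
1. Smuggler goes to the island with the acid flask and the base flask.
2. Smuggler goes back to the mainland with the acid flask.
3. Smuggler goes to the island with the acid flask and the reducing agent.
4. Smuggler goes back to the mainland with the base flask.
5. Smuggler goes to the island with the catalyst vial and the solvent jar.
6. Smuggler goes back to the mainland with the acid flask.
7. Smuggler goes to the island with the acid flask and the fuel sample.
8. Smuggler goes back to the mainland with the acid flask.
9. Smuggler goes to the island with the acid flask and the base flask.

9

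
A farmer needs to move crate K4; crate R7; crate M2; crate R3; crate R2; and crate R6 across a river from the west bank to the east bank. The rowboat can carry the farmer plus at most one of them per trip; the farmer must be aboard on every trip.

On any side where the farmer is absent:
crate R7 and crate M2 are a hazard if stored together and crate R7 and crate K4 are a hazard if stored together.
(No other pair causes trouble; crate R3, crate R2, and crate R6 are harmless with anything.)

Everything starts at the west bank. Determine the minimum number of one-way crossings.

Counting alone: the farmer can take at most 1 across per trip to the east bank, so moving all 6 needs at least 6 loaded trips out, with a return between consecutive ones — at least 11 crossings.
The safety rule pushes this higher. Following every safe sequence of crossings, the most of the 6 that can be at the east bank as the rowboat arrives there on crossing 11 is 5 — never all 6.
So no plan with fewer than 13 crossings exists, and this one achieves 13:
1. Farmer goes to the east bank with crate R7.
2. Farmer goes back to the west bank alone.
3. Farmer goes to the east bank with crate K4.
4. Farmer goes back to the west bank with crate R7.
5. Farmer goes to the east bank with crate M2.
6. Farmer goes back to the west bank alone.
7. Farmer goes to the east bank with crate R3.
8. Farmer goes back to the west bank alone.
9. Farmer goes to the east bank with crate R2.
10. Farmer goes back to the west bank alone.
11. Farmer goes to the east bank with crate R6.
12. Farmer goes back to the west bank alone.
13. Farmer goes to the east bank with crate R7.

13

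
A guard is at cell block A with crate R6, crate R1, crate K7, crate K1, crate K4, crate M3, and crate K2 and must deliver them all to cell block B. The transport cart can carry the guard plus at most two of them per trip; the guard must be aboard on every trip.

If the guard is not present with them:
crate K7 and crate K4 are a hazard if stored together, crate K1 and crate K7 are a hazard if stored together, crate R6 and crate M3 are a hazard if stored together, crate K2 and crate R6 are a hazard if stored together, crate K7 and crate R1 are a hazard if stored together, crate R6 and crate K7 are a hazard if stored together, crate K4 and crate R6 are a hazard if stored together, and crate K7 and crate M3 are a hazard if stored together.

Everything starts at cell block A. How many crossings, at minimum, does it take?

11

Counting alone: the guard can take at most 2 across per trip to cell block B, so moving all 7 needs at least 4 loaded trips out, with a return between consecutive ones — at least 7 crossings.
The safety rule pushes this higher. Following every safe sequence of crossings, the most of the 7 that can be at cell block B as the transport cart arrives there on crossings 7, 9 is 5, 6 respectively — never all 7.
So no plan with fewer than 11 crossings exists, and this one achieves 11:
1. Guard goes to cell block B with crate K7 and crate R6.
2. Guard goes back to cell block A with crate R6.
3. Guard goes to cell block B with crate R1 and crate R6.
4. Guard goes back to cell block A with crate K7.
5. Guard goes to cell block B with crate K1 and crate K7.
6. Guard goes back to cell block A with crate K7.
7. Guard goes to cell block B with crate K4 and crate M3.
8. Guard goes back to cell block A with crate R6.
9. Guard goes to cell block B with crate K2 and crate R6.
10. Guard goes back to cell block A with crate R6.
11. Guard goes to cell block B with crate K7 and crate R6.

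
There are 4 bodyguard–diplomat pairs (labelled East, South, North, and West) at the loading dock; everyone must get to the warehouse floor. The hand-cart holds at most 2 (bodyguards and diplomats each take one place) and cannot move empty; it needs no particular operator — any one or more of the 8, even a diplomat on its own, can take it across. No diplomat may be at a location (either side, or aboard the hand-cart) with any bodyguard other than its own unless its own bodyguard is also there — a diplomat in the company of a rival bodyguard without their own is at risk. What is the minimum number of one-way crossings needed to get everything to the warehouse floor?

Following every safe sequence of crossings from the start, the most of the 8 that can be at the warehouse floor as the hand-cart arrives there on crossings 1, 3, 5 is 2, 3, 4 respectively; the best ever achieved is 4 of 8.
From crossing 7 on, no configuration arises that was not already reachable earlier: only 44 distinct safe configurations (who is on which side, and where the hand-cart is) can ever be reached, none of them has everyone across, and every continuation just revisits them. So no valid plan exists.

impossible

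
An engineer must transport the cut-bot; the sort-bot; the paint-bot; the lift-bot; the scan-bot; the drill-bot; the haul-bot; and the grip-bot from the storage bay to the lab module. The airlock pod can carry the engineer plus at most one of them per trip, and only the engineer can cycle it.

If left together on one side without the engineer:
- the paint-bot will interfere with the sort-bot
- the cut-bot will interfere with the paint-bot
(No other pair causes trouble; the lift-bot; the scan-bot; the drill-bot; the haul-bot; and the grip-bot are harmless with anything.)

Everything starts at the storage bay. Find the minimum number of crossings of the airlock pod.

17

Counting alone: the engineer can take at most 1 across per trip to the lab module, so moving all 8 needs at least 8 loaded trips out, with a return between consecutive ones — at least 15 crossings.
The safety rule pushes this higher. Following every safe sequence of crossings, the most of the 8 that can be at the lab module as the airlock pod arrives there on crossing 15 is 7 — never all 8.
So no plan with fewer than 17 crossings exists, and this one achieves 17:
1. Engineer goes to the lab module with the paint-bot.
2. Engineer goes back to the storage bay alone.
3. Engineer goes to the lab module with the cut-bot.
4. Engineer goes back to the storage bay with the paint-bot.
5. Engineer goes to the lab module with the sort-bot.
6. Engineer goes back to the storage bay alone.
7. Engineer goes to the lab module with the lift-bot.
8. Engineer goes back to the storage bay alone.
9. Engineer goes to the lab module with the scan-bot.
10. Engineer goes back to the storage bay alone.
11. Engineer goes to the lab module with the drill-bot.
12. Engineer goes back to the storage bay alone.
13. Engineer goes to the lab module with the haul-bot.
14. Engineer goes back to the storage bay alone.
15. Engineer goes to the lab module with the grip-bot.
16. Engineer goes back to the storage bay alone.
17. Engineer goes to the lab module with the paint-bot.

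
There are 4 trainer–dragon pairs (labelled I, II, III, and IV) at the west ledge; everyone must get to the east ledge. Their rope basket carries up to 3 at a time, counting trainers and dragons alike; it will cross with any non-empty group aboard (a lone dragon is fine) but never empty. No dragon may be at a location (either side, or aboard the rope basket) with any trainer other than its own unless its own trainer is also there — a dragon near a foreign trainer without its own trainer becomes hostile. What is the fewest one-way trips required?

9

Counting alone: each trip to the east ledge takes at most 3 across and each return brings at least 1 back, so after t trips out (and t−1 returns) at most 3t − (t−1) of the 8 are across; that first reaches 8 at t = 4, so at least 7 crossings are needed.
The safety rule pushes this higher. Following every safe sequence of crossings, the most of the 8 that can be at the east ledge as the rope basket arrives there on crossing 7 is 7 — never all 8.
So no plan with fewer than 9 crossings exists, and this one achieves 9:
1. dragon I and trainer I cross → the east ledge.
2. trainer I crosses ← the west ledge.
3. dragon II, trainer I, and trainer II cross → the east ledge.
4. dragon I and trainer I cross ← the west ledge.
5. trainer I, trainer III, and trainer IV cross → the east ledge.
6. dragon II crosses ← the west ledge.
7. dragon I and dragon II cross → the east ledge.
8. dragon I crosses ← the west ledge.
9. dragon I, dragon III, and dragon IV cross → the east ledge.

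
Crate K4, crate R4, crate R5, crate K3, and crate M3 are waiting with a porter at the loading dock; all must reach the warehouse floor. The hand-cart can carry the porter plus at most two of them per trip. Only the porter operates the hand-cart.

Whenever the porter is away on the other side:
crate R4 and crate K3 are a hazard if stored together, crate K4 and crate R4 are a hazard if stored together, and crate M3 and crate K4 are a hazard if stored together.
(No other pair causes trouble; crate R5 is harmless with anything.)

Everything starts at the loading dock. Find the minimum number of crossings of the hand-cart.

5

Counting alone: the porter can take at most 2 across per trip to the warehouse floor, so moving all 5 needs at least 3 loaded trips out, with a return between consecutive ones — at least 5 crossings.
The plan below uses exactly 5 crossings, so it is optimal:
1. Porter goes to the warehouse floor with crate K4 and crate R4.
2. Porter goes back to the loading dock with crate K4.
3. Porter goes to the warehouse floor with crate M3 and crate R5.
4. Porter goes back to the loading dock alone.
5. Porter goes to the warehouse floor with crate K3 and crate K4.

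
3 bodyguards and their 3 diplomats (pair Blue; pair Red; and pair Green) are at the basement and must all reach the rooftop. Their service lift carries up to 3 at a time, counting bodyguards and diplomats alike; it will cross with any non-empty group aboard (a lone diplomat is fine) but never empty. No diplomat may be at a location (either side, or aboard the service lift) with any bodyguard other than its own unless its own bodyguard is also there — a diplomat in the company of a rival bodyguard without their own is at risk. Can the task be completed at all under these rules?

1. bodyguard Blue and diplomat Blue cross → the rooftop.
2. bodyguard Blue crosses ← the basement.
3. bodyguard Blue, bodyguard Green, and bodyguard Red cross → the rooftop.
4. diplomat Blue crosses ← the basement.
5. diplomat Blue, diplomat Green, and diplomat Red cross → the rooftop.

Yes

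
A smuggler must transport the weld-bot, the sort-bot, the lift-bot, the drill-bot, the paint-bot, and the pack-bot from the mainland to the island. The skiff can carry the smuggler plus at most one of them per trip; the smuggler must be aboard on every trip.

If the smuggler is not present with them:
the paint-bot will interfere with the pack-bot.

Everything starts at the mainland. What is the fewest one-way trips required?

Counting alone: the smuggler can take at most 1 across per trip to the island, so moving all 6 needs at least 6 loaded trips out, with a return between consecutive ones — at least 11 crossings.
The plan below uses exactly 11 crossings, so it is optimal:
1. Smuggler goes to the island with the paint-bot.  [the mainland: the drill-bot, the lift-bot, the pack-bot, the sort-bot, the weld-bot | the island: the paint-bot]
2. Smuggler goes back to the mainland alone.  [the mainland: the drill-bot, the lift-bot, the pack-bot, the sort-bot, the weld-bot | the island: the paint-bot]
3. Smuggler goes to the island with the weld-bot.  [the mainland: the drill-bot, the lift-bot, the pack-bot, the sort-bot | the island: the paint-bot, the weld-bot]
4. Smuggler goes back to the mainland alone.  [the mainland: the drill-bot, the lift-bot, the pack-bot, the sort-bot | the island: the paint-bot, the weld-bot]
5. Smuggler goes to the island with the sort-bot.  [the mainland: the drill-bot, the lift-bot, the pack-bot | the island: the paint-bot, the sort-bot, the weld-bot]
6. Smuggler goes back to the mainland alone.  [the mainland: the drill-bot, the lift-bot, the pack-bot | the island: the paint-bot, the sort-bot, the weld-bot]
7. Smuggler goes to the island with the lift-bot.  [the mainland: the drill-bot, the pack-bot | the island: the lift-bot, the paint-bot, the sort-bot, the weld-bot]
8. Smuggler goes back to the mainland alone.  [the mainland: the drill-bot, the pack-bot | the island: the lift-bot, the paint-bot, the sort-bot, the weld-bot]
9. Smuggler goes to the island with the drill-bot.  [the mainland: the pack-bot | the island: the drill-bot, the lift-bot, the paint-bot, the sort-bot, the weld-bot]
10. Smuggler goes back to the mainland alone.  [the mainland: the pack-bot | the island: the drill-bot, the lift-bot, the paint-bot, the sort-bot, the weld-bot]
11. Smuggler goes to the island with the pack-bot.  [the mainland: — | the island: the drill-bot, the lift-bot, the pack-bot, the paint-bot, the sort-bot, the weld-bot]

11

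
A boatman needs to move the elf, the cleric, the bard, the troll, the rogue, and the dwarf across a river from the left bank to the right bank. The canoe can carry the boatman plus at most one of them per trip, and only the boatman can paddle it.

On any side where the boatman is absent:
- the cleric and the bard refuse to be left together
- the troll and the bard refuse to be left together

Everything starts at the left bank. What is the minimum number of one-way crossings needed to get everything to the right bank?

Counting alone: the boatman can take at most 1 across per trip to the right bank, so moving all 6 needs at least 6 loaded trips out, with a return between consecutive ones — at least 11 crossings.
The safety rule pushes this higher. Following every safe sequence of crossings, the most of the 6 that can be at the right bank as the canoe arrives there on crossing 11 is 5 — never all 6.
So no plan with fewer than 13 crossings exists, and this one achieves 13:
1. Boatman goes to the right bank with the bard.  [the left bank: the cleric, the dwarf, the elf, the rogue, the troll | the right bank: the bard]
2. Boatman goes back to the left bank alone.  [the left bank: the cleric, the dwarf, the elf, the rogue, the troll | the right bank: the bard]
3. Boatman goes to the right bank with the elf.  [the left bank: the cleric, the dwarf, the rogue, the troll | the right bank: the bard, the elf]
4. Boatman goes back to the left bank alone.  [the left bank: the cleric, the dwarf, the rogue, the troll | the right bank: the bard, the elf]
5. Boatman goes to the right bank with the cleric.  [the left bank: the dwarf, the rogue, the troll | the right bank: the bard, the cleric, the elf]
6. Boatman goes back to the left bank with the bard.  [the left bank: the bard, the dwarf, the rogue, the troll | the right bank: the cleric, the elf]
7. Boatman goes to the right bank with the troll.  [the left bank: the bard, the dwarf, the rogue | the right bank: the cleric, the elf, the troll]
8. Boatman goes back to the left bank alone.  [the left bank: the bard, the dwarf, the rogue | the right bank: the cleric, the elf, the troll]
9. Boatman goes to the right bank with the rogue.  [the left bank: the bard, the dwarf | the right bank: the cleric, the elf, the rogue, the troll]
10. Boatman goes back to the left bank alone.  [the left bank: the bard, the dwarf | the right bank: the cleric, the elf, the rogue, the troll]
11. Boatman goes to the right bank with the dwarf.  [the left bank: the bard | the right bank: the cleric, the dwarf, the elf, the rogue, the troll]
12. Boatman goes back to the left bank alone.  [the left bank: the bard | the right bank: the cleric, the dwarf, the elf, the rogue, the troll]
13. Boatman goes to the right bank with the bard.  [the left bank: — | the right bank: the bard, the cleric, the dwarf, the elf, the rogue, the troll]

13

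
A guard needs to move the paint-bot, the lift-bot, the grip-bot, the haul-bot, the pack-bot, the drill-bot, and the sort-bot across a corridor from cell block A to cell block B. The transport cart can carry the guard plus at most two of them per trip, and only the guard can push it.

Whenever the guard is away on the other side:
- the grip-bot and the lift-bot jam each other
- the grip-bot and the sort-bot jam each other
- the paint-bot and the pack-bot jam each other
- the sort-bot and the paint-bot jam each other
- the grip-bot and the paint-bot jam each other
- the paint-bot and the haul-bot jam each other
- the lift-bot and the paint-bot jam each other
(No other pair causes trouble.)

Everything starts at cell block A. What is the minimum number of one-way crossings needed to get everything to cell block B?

11

Counting alone: the guard can take at most 2 across per trip to cell block B, so moving all 7 needs at least 4 loaded trips out, with a return between consecutive ones — at least 7 crossings.
The safety rule pushes this higher. Following every safe sequence of crossings, the most of the 7 that can be at cell block B as the transport cart arrives there on crossings 7, 9 is 5, 6 respectively — never all 7.
So no plan with fewer than 11 crossings exists, and this one achieves 11:
1. Guard goes to cell block B with the grip-bot and the paint-bot.
2. Guard goes back to cell block A with the paint-bot.
3. Guard goes to cell block B with the haul-bot and the paint-bot.
4. Guard goes back to cell block A with the paint-bot.
5. Guard goes to cell block B with the pack-bot and the paint-bot.
6. Guard goes back to cell block A with the paint-bot.
7. Guard goes to cell block B with the drill-bot and the paint-bot.
8. Guard goes back to cell block A with the paint-bot.
9. Guard goes to cell block B with the lift-bot and the sort-bot.
10. Guard goes back to cell block A with the grip-bot.
11. Guard goes to cell block B with the grip-bot and the paint-bot.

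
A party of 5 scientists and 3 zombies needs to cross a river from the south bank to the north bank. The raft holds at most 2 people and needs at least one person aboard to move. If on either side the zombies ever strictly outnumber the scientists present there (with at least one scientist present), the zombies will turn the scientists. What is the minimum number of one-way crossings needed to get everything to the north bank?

Counting alone: each trip to the north bank takes at most 2 across and each return brings at least 1 back, so after t trips out (and t−1 returns) at most 2t − (t−1) of the 8 are across; that first reaches 8 at t = 7, so at least 13 crossings are needed.
The plan below uses exactly 13 crossings, so it is optimal:
1. 2 zombies → the north bank.  (the south bank: 5S 1Z; the north bank: 0S 2Z)
2. 1 zombie ← the south bank.  (the south bank: 5S 2Z; the north bank: 0S 1Z)
3. 2 zombies → the north bank.  (the south bank: 5S 0Z; the north bank: 0S 3Z)
4. 1 zombie ← the south bank.  (the south bank: 5S 1Z; the north bank: 0S 2Z)
5. 2 scientists → the north bank.  (the south bank: 3S 1Z; the north bank: 2S 2Z)
6. 1 zombie ← the south bank.  (the south bank: 3S 2Z; the north bank: 2S 1Z)
7. 1 scientist and 1 zombie → the north bank.  (the south bank: 2S 1Z; the north bank: 3S 2Z)
8. 1 zombie ← the south bank.  (the south bank: 2S 2Z; the north bank: 3S 1Z)
9. 2 zombies → the north bank.  (the south bank: 2S 0Z; the north bank: 3S 3Z)
10. 1 zombie ← the south bank.  (the south bank: 2S 1Z; the north bank: 3S 2Z)
11. 1 scientist and 1 zombie → the north bank.  (the south bank: 1S 0Z; the north bank: 4S 3Z)
12. 1 zombie ← the south bank.  (the south bank: 1S 1Z; the north bank: 4S 2Z)
13. 1 scientist and 1 zombie → the north bank.  (the south bank: 0S 0Z; the north bank: 5S 3Z)

13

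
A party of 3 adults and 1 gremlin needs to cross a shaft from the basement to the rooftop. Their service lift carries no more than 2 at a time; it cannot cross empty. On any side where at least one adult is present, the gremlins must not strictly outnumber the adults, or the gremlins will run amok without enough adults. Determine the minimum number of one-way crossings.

5

Counting alone: each trip to the rooftop takes at most 2 across and each return brings at least 1 back, so after t trips out (and t−1 returns) at most 2t − (t−1) of the 4 are across; that first reaches 4 at t = 3, so at least 5 crossings are needed.
The plan below uses exactly 5 crossings, so it is optimal:
1. 1 adult and 1 gremlin → the rooftop.  (the basement: 2A 0G; the rooftop: 1A 1G)
2. 1 gremlin ← the basement.  (the basement: 2A 1G; the rooftop: 1A 0G)
3. 1 adult and 1 gremlin → the rooftop.  (the basement: 1A 0G; the rooftop: 2A 1G)
4. 1 gremlin ← the basement.  (the basement: 1A 1G; the rooftop: 2A 0G)
5. 1 adult and 1 gremlin → the rooftop.  (the basement: 0A 0G; the rooftop: 3A 1G)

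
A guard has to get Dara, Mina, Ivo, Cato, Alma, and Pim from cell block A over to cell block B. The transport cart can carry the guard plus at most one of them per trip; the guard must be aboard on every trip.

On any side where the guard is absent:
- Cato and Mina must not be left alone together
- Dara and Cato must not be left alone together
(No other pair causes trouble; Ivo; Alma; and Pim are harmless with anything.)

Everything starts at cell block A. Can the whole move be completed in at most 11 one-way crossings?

Counting alone: the guard can take at most 1 across per trip to cell block B, so moving all 6 needs at least 6 loaded trips out, with a return between consecutive ones — at least 11 crossings.
The safety rule pushes this higher. Following every safe sequence of crossings, the most of the 6 that can be at cell block B as the transport cart arrives there on crossing 11 is 5 — never all 6.
So the move cannot be finished within 11 crossings. (The shortest complete plan takes 13:)
1. Guard goes to cell block B with Cato.  [cell block A: Alma, Dara, Ivo, Mina, Pim | cell block B: Cato]
2. Guard goes back to cell block A alone.  [cell block A: Alma, Dara, Ivo, Mina, Pim | cell block B: Cato]
3. Guard goes to cell block B with Dara.  [cell block A: Alma, Ivo, Mina, Pim | cell block B: Cato, Dara]
4. Guard goes back to cell block A with Cato.  [cell block A: Alma, Cato, Ivo, Mina, Pim | cell block B: Dara]
5. Guard goes to cell block B with Mina.  [cell block A: Alma, Cato, Ivo, Pim | cell block B: Dara, Mina]
6. Guard goes back to cell block A alone.  [cell block A: Alma, Cato, Ivo, Pim | cell block B: Dara, Mina]
7. Guard goes to cell block B with Ivo.  [cell block A: Alma, Cato, Pim | cell block B: Dara, Ivo, Mina]
8. Guard goes back to cell block A alone.  [cell block A: Alma, Cato, Pim | cell block B: Dara, Ivo, Mina]
9. Guard goes to cell block B with Alma.  [cell block A: Cato, Pim | cell block B: Alma, Dara, Ivo, Mina]
10. Guard goes back to cell block A alone.  [cell block A: Cato, Pim | cell block B: Alma, Dara, Ivo, Mina]
11. Guard goes to cell block B with Pim.  [cell block A: Cato | cell block B: Alma, Dara, Ivo, Mina, Pim]
12. Guard goes back to cell block A alone.  [cell block A: Cato | cell block B: Alma, Dara, Ivo, Mina, Pim]
13. Guard goes to cell block B with Cato.  [cell block A: — | cell block B: Alma, Cato, Dara, Ivo, Mina, Pim]

No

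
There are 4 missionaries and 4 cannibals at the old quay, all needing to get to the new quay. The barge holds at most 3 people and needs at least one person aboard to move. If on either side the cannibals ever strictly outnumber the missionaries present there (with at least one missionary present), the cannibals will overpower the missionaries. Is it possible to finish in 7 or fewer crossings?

Counting alone: each trip to the new quay takes at most 3 across and each return brings at least 1 back, so after t trips out (and t−1 returns) at most 3t − (t−1) of the 8 are across; that first reaches 8 at t = 4, so at least 7 crossings are needed.
The safety rule pushes this higher. Following every safe sequence of crossings, the most of the 8 that can be at the new quay as the barge arrives there on crossing 7 is 7 — never all 8.
So the move cannot be finished within 7 crossings. (The shortest complete plan takes 9:)
1. 2 cannibals → the new quay.  (the old quay: 4M 2C; the new quay: 0M 2C)
2. 1 cannibal ← the old quay.  (the old quay: 4M 3C; the new quay: 0M 1C)
3. 3 cannibals → the new quay.  (the old quay: 4M 0C; the new quay: 0M 4C)
4. 1 cannibal ← the old quay.  (the old quay: 4M 1C; the new quay: 0M 3C)
5. 3 missionaries → the new quay.  (the old quay: 1M 1C; the new quay: 3M 3C)
6. 1 missionary and 1 cannibal ← the old quay.  (the old quay: 2M 2C; the new quay: 2M 2C)
7. 2 missionaries → the new quay.  (the old quay: 0M 2C; the new quay: 4M 2C)
8. 1 cannibal ← the old quay.  (the old quay: 0M 3C; the new quay: 4M 1C)
9. 3 cannibals → the new quay.  (the old quay: 0M 0C; the new quay: 4M 4C)

No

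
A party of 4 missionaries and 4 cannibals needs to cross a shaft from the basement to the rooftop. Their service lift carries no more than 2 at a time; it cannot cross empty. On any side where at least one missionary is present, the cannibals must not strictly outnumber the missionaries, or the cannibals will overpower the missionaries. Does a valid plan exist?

No

Following every safe sequence of crossings from the start, the most of the 8 that can be at the rooftop as the service lift arrives there on crossings 1, 3, 5 is 2, 3, 4 respectively; the best ever achieved is 4 of 8.
From crossing 7 on, no configuration arises that was not already reachable earlier: only 11 distinct safe configurations (who is on which side, and where the service lift is) can ever be reached, none of them has everyone across, and every continuation just revisits them. They are: 0 missionaries + 0 cannibals across (service lift back at the start); 0 missionaries + 1 cannibal across (service lift there); 0 missionaries + 1 cannibal across (service lift back at the start); 0 missionaries + 2 cannibals across (service lift there); 0 missionaries + 2 cannibals across (service lift back at the start); 0 missionaries + 3 cannibals across (service lift there); 0 missionaries + 3 cannibals across (service lift back at the start); 0 missionaries + 4 cannibals across (service lift there); 1 missionary + 1 cannibal across (service lift there); 1 missionary + 1 cannibal across (service lift back at the start); 2 missionaries + 2 cannibals across (service lift there). So no valid plan exists.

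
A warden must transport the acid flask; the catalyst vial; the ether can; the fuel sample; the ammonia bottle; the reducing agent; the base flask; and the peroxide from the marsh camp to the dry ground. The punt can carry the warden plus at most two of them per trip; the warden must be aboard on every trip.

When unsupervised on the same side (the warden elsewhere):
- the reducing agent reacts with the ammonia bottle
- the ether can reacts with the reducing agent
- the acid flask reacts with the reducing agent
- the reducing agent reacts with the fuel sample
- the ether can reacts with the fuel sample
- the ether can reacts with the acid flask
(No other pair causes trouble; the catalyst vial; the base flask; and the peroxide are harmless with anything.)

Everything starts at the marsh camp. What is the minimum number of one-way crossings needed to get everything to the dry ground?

Counting alone: the warden can take at most 2 across per trip to the dry ground, so moving all 8 needs at least 4 loaded trips out, with a return between consecutive ones — at least 7 crossings.
The safety rule pushes this higher. Following every safe sequence of crossings, the most of the 8 that can be at the dry ground as the punt arrives there on crossings 7, 9, 11 is 5, 6, 7 respectively — never all 8.
So no plan with fewer than 13 crossings exists, and this one achieves 13:
1. Warden goes to the dry ground with the ether can and the reducing agent.
2. Warden goes back to the marsh camp with the ether can.
3. Warden goes to the dry ground with the acid flask and the fuel sample.
4. Warden goes back to the marsh camp with the reducing agent.
5. Warden goes to the dry ground with the catalyst vial and the reducing agent.
6. Warden goes back to the marsh camp with the reducing agent.
7. Warden goes to the dry ground with the ammonia bottle and the ether can.
8. Warden goes back to the marsh camp with the ether can.
9. Warden goes to the dry ground with the base flask and the ether can.
10. Warden goes back to the marsh camp with the ether can.
11. Warden goes to the dry ground with the ether can and the peroxide.
12. Warden goes back to the marsh camp with the ether can.
13. Warden goes to the dry ground with the ether can and the reducing agent.

13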